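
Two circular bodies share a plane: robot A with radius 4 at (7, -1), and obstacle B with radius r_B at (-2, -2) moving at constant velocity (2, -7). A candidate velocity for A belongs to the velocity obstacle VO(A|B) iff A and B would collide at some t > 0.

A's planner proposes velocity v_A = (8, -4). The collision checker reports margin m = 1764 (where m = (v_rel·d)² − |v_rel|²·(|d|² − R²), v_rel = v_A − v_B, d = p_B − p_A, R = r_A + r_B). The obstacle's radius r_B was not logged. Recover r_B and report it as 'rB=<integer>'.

m = 1764
d = (-9, -1);  v_rel = (6, 3),  |v_rel|² = 45
v_rel×d = (6)·(-1) − (3)·(-9) = 21
since m = R²·45 − 21²:  R² = (441 + 1764) / 45 = 49
R = √49 = 7  ⇒  r_B = 7 − 4 = 3

rB=3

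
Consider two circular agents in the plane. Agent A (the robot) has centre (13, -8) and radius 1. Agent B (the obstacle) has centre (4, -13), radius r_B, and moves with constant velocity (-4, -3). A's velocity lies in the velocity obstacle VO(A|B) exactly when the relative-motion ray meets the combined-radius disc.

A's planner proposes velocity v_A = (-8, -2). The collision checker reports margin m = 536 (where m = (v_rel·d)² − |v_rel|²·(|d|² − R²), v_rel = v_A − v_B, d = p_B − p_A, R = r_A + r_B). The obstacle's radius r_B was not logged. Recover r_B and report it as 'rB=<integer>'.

m = 536
d = (-9, -5);  v_rel = (-4, 1),  |v_rel|² = 17
v_rel×d = (-4)·(-5) − (1)·(-9) = 29
since m = R²·17 − 29²:  R² = (841 + 536) / 17 = 81
R = √81 = 9  ⇒  r_B = 9 − 1 = 8

rB=8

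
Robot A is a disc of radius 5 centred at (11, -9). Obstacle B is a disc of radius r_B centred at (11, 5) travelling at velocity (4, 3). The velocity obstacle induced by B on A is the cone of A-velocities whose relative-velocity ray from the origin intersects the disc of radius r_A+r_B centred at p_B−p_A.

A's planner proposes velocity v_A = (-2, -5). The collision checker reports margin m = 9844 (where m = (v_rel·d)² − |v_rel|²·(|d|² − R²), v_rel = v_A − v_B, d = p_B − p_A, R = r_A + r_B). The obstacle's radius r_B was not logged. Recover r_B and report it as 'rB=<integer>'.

m = 9844
d = (0, 14);  v_rel = (-6, -8),  |v_rel|² = 100
v_rel×d = (-6)·(14) − (-8)·(0) = -84
since m = R²·100 − (-84)²:  R² = (7056 + 9844) / 100 = 169
R = √169 = 13  ⇒  r_B = 13 − 5 = 8

rB=8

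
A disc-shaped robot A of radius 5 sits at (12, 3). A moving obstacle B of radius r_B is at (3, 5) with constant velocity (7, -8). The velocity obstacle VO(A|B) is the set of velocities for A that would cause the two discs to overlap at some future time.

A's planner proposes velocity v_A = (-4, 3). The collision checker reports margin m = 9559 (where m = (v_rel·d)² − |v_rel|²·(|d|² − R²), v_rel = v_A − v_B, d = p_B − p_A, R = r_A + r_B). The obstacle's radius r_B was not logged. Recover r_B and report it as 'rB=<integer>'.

m = 9559
d = (-9, 2);  v_rel = (-11, 11),  |v_rel|² = 242
v_rel×d = (-11)·(2) − (11)·(-9) = 77
since m = R²·242 − 77²:  R² = (5929 + 9559) / 242 = 64
R = √64 = 8  ⇒  r_B = 8 − 5 = 3

rB=3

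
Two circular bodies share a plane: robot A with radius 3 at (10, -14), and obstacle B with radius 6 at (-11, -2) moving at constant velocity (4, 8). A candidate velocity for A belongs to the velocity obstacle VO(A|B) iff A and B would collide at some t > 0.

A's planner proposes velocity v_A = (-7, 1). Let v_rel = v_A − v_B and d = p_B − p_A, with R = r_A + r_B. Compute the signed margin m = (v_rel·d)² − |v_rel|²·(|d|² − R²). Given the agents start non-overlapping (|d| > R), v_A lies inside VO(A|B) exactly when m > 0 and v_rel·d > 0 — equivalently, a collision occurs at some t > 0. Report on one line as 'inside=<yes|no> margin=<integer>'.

d = (-21, 12),  |d|² = 585;  R = 3+6 = 9,  c = 585−9² = 504
v_rel = (-11, -7),  |v_rel|² = 170;  v_rel·d = (-11)·(-21) + (-7)·(12) = 147
170·t² − 294·t + 504 = 0  ⇒  m = 147² − 170·504 = -64071
m = -64071 < 0,  v_rel·d = 147 > 0  ⇒  outside

inside=no margin=-64071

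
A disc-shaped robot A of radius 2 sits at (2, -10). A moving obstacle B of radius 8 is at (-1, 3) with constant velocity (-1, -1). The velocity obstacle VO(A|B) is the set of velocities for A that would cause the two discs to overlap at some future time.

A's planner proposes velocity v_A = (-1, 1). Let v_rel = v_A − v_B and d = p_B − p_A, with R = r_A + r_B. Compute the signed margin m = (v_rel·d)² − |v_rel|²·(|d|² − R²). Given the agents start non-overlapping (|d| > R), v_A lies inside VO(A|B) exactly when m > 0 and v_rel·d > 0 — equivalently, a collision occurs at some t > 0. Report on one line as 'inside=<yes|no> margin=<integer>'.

d = (-3, 13),  |d|² = 178;  R = 2+8 = 10,  c = 178−10² = 78
v_rel = (0, 2),  |v_rel|² = 4;  v_rel·d = (0)·(-3) + (2)·(13) = 26
4·t² − 52·t + 78 = 0  ⇒  m = 26² − 4·78 = 364
m = 364 > 0,  v_rel·d = 26 > 0  ⇒  inside

inside=yes margin=364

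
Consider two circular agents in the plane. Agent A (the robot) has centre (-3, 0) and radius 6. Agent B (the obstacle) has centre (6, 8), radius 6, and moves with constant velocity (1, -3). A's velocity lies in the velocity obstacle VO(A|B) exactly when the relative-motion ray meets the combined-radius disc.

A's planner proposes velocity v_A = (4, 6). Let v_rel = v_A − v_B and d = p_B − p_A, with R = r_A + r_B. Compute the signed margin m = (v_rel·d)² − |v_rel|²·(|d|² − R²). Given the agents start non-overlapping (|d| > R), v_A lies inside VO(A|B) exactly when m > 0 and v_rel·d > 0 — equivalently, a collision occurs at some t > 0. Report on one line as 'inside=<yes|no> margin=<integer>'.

d = (9, 8),  |d|² = 145;  R = 6+6 = 12,  c = 145−12² = 1
v_rel = (3, 9),  |v_rel|² = 90;  v_rel·d = (3)·(9) + (9)·(8) = 99
90·t² − 198·t + 1 = 0  ⇒  m = 99² − 90·1 = 9711
m = 9711 > 0,  v_rel·d = 99 > 0  ⇒  inside

inside=yes margin=9711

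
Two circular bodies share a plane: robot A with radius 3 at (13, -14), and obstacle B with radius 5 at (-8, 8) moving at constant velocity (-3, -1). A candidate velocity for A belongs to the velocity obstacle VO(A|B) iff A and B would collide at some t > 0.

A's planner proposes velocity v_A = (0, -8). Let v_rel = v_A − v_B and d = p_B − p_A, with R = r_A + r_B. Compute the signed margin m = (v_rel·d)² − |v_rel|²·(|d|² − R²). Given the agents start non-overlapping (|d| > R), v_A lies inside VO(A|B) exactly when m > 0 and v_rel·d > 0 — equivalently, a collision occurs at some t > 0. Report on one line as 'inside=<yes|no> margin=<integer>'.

d = (-21, 22),  |d|² = 925;  R = 3+5 = 8,  c = 925−8² = 861
v_rel = (3, -7),  |v_rel|² = 58;  v_rel·d = (3)·(-21) + (-7)·(22) = -217
58·t² + 434·t + 861 = 0  ⇒  m = (-217)² − 58·861 = -2849
m = -2849 < 0,  v_rel·d = -217 < 0  ⇒  outside

inside=no margin=-2849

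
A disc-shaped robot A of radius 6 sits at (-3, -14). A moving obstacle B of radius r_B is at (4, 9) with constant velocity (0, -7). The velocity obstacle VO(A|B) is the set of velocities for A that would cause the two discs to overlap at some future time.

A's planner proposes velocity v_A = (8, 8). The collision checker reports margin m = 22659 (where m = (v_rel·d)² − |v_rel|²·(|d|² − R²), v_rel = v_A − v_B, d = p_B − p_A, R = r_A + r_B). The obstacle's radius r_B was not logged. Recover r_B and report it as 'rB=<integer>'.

m = 22659
d = (7, 23);  v_rel = (8, 15),  |v_rel|² = 289
v_rel×d = (8)·(23) − (15)·(7) = 79
since m = R²·289 − 79²:  R² = (6241 + 22659) / 289 = 100
R = √100 = 10  ⇒  r_B = 10 − 6 = 4

rB=4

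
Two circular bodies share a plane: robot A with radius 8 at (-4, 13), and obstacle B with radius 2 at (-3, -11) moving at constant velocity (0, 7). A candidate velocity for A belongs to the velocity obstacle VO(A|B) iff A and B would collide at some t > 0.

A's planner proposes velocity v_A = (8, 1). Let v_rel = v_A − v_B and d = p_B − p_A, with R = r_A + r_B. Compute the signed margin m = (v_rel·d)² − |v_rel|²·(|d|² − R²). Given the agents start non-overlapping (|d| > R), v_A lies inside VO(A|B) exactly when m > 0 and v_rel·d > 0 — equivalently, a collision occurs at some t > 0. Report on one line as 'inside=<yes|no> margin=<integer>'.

d = (1, -24),  |d|² = 577;  R = 8+2 = 10,  c = 577−10² = 477
v_rel = (8, -6),  |v_rel|² = 100;  v_rel·d = (8)·(1) + (-6)·(-24) = 152
100·t² − 304·t + 477 = 0  ⇒  m = 152² − 100·477 = -24596
m = -24596 < 0,  v_rel·d = 152 > 0  ⇒  outside

inside=no margin=-24596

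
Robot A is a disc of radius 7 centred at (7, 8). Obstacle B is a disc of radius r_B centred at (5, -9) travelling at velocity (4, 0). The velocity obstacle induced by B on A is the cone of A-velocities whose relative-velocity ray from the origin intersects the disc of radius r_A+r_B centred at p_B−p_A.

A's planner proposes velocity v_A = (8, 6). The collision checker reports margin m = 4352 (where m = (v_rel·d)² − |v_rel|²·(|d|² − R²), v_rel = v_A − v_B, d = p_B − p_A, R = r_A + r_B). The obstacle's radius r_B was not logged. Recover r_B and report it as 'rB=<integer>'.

m = 4352
d = (-2, -17);  v_rel = (4, 6),  |v_rel|² = 52
v_rel×d = (4)·(-17) − (6)·(-2) = -56
since m = R²·52 − (-56)²:  R² = (3136 + 4352) / 52 = 144
R = √144 = 12  ⇒  r_B = 12 − 7 = 5

rB=5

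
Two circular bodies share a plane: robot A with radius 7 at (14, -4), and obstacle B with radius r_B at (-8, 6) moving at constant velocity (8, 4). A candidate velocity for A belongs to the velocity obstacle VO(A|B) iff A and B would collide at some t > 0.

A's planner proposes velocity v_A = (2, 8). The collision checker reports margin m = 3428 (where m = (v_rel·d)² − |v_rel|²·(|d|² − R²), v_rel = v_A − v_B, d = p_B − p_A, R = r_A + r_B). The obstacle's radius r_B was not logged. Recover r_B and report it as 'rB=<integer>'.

m = 3428
d = (-22, 10);  v_rel = (-6, 4),  |v_rel|² = 52
v_rel×d = (-6)·(10) − (4)·(-22) = 28
since m = R²·52 − 28²:  R² = (784 + 3428) / 52 = 81
R = √81 = 9  ⇒  r_B = 9 − 7 = 2

rB=2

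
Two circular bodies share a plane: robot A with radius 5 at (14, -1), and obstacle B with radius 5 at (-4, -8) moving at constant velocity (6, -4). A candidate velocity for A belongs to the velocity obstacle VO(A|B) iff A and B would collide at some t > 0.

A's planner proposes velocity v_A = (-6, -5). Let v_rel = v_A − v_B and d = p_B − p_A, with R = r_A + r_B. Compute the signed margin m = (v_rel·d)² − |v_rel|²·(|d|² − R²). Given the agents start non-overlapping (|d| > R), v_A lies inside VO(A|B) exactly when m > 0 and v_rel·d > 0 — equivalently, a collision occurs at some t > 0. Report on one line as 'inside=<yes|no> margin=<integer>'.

d = (-18, -7),  |d|² = 373;  R = 5+5 = 10,  c = 373−10² = 273
v_rel = (-12, -1),  |v_rel|² = 145;  v_rel·d = (-12)·(-18) + (-1)·(-7) = 223
145·t² − 446·t + 273 = 0  ⇒  m = 223² − 145·273 = 10144
m = 10144 > 0,  v_rel·d = 223 > 0  ⇒  inside

inside=yes margin=10144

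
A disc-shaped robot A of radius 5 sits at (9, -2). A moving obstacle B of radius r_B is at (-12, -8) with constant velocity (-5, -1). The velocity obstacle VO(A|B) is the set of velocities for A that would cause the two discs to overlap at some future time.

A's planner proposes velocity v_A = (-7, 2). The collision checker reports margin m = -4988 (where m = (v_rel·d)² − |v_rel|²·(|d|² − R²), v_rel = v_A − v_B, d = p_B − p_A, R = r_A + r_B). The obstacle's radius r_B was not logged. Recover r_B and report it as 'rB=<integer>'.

m = -4988
d = (-21, -6);  v_rel = (-2, 3),  |v_rel|² = 13
v_rel×d = (-2)·(-6) − (3)·(-21) = 75
since m = R²·13 − 75²:  R² = (5625 + -4988) / 13 = 49
R = √49 = 7  ⇒  r_B = 7 − 5 = 2

rB=2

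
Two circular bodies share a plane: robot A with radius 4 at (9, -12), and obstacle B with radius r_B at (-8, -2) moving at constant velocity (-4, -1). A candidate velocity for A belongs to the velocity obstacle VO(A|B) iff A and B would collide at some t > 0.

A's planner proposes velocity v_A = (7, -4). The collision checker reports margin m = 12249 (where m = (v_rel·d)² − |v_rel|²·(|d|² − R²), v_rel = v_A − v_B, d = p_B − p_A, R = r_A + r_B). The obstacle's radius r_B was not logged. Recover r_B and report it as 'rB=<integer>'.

m = 12249
d = (-17, 10);  v_rel = (11, -3),  |v_rel|² = 130
v_rel×d = (11)·(10) − (-3)·(-17) = 59
since m = R²·130 − 59²:  R² = (3481 + 12249) / 130 = 121
R = √121 = 11  ⇒  r_B = 11 − 4 = 7

rB=7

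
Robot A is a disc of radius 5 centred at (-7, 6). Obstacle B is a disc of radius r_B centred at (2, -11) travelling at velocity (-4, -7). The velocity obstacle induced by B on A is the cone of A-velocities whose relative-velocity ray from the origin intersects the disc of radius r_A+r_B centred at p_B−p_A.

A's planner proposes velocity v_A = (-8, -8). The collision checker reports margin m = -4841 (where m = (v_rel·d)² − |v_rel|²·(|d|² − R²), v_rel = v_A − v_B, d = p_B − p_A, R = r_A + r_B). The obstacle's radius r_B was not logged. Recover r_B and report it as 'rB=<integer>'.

m = -4841
d = (9, -17);  v_rel = (-4, -1),  |v_rel|² = 17
v_rel×d = (-4)·(-17) − (-1)·(9) = 77
since m = R²·17 − 77²:  R² = (5929 + -4841) / 17 = 64
R = √64 = 8  ⇒  r_B = 8 − 5 = 3

rB=3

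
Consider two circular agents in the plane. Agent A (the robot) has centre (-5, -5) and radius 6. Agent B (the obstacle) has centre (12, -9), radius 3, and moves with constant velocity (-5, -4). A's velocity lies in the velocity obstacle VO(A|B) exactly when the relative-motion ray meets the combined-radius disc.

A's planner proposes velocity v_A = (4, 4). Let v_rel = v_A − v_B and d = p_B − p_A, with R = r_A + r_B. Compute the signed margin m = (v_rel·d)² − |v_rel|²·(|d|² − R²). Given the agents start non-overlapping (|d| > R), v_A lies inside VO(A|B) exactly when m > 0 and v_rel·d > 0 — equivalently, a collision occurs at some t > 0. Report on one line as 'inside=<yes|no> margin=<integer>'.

d = (17, -4),  |d|² = 305;  R = 6+3 = 9,  c = 305−9² = 224
v_rel = (9, 8),  |v_rel|² = 145;  v_rel·d = (9)·(17) + (8)·(-4) = 121
145·t² − 242·t + 224 = 0  ⇒  m = 121² − 145·224 = -17839
m = -17839 < 0,  v_rel·d = 121 > 0  ⇒  outside

inside=no margin=-17839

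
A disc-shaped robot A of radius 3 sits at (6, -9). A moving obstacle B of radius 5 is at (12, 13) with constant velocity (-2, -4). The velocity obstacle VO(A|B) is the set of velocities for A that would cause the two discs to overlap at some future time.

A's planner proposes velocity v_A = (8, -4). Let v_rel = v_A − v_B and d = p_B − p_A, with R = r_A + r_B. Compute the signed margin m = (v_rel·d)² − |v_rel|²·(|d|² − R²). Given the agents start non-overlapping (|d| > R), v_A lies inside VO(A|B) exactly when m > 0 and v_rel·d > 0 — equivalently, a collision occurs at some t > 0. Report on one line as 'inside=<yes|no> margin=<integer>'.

d = (6, 22),  |d|² = 520;  R = 3+5 = 8,  c = 520−8² = 456
v_rel = (10, 0),  |v_rel|² = 100;  v_rel·d = (10)·(6) + (0)·(22) = 60
100·t² − 120·t + 456 = 0  ⇒  m = 60² − 100·456 = -42000
m = -42000 < 0,  v_rel·d = 60 > 0  ⇒  outside

inside=no margin=-42000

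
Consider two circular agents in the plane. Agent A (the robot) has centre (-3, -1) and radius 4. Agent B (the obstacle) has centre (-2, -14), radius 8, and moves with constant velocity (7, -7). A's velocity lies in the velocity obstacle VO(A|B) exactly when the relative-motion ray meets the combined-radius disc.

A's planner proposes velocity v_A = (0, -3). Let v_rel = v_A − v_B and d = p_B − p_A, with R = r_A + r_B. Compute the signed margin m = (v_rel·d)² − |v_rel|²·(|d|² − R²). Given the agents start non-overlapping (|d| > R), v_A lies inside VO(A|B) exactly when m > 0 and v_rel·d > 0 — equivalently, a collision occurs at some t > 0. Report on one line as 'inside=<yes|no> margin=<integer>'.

d = (1, -13),  |d|² = 170;  R = 4+8 = 12,  c = 170−12² = 26
v_rel = (-7, 4),  |v_rel|² = 65;  v_rel·d = (-7)·(1) + (4)·(-13) = -59
65·t² + 118·t + 26 = 0  ⇒  m = (-59)² − 65·26 = 1791
m = 1791 > 0,  v_rel·d = -59 < 0  ⇒  outside

inside=no margin=1791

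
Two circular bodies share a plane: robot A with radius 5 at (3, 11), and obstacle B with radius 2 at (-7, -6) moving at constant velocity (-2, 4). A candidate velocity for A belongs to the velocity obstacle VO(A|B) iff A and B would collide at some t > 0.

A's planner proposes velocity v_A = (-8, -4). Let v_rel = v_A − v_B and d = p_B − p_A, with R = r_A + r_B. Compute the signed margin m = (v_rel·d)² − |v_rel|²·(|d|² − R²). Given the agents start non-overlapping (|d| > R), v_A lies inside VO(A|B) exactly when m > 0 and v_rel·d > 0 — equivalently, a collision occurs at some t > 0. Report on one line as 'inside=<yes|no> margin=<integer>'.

d = (-10, -17),  |d|² = 389;  R = 5+2 = 7,  c = 389−7² = 340
v_rel = (-6, -8),  |v_rel|² = 100;  v_rel·d = (-6)·(-10) + (-8)·(-17) = 196
100·t² − 392·t + 340 = 0  ⇒  m = 196² − 100·340 = 4416
m = 4416 > 0,  v_rel·d = 196 > 0  ⇒  inside

inside=yes margin=4416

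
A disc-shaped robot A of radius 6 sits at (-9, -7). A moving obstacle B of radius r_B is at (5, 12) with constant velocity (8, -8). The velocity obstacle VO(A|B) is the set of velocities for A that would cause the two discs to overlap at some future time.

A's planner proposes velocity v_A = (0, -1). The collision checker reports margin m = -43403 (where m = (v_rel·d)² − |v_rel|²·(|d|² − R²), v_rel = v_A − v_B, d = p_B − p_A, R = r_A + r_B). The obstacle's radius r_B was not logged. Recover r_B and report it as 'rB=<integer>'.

m = -43403
d = (14, 19);  v_rel = (-8, 7),  |v_rel|² = 113
v_rel×d = (-8)·(19) − (7)·(14) = -250
since m = R²·113 − (-250)²:  R² = (62500 + -43403) / 113 = 169
R = √169 = 13  ⇒  r_B = 13 − 6 = 7

rB=7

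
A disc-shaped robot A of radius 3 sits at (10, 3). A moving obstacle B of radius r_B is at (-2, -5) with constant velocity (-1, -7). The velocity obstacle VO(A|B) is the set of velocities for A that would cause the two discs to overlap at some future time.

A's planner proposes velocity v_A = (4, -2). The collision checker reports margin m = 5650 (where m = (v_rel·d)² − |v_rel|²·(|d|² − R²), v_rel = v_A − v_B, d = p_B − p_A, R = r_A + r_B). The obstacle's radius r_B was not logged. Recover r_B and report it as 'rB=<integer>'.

m = 5650
d = (-12, -8);  v_rel = (5, 5),  |v_rel|² = 50
v_rel×d = (5)·(-8) − (5)·(-12) = 20
since m = R²·50 − 20²:  R² = (400 + 5650) / 50 = 121
R = √121 = 11  ⇒  r_B = 11 − 3 = 8

rB=8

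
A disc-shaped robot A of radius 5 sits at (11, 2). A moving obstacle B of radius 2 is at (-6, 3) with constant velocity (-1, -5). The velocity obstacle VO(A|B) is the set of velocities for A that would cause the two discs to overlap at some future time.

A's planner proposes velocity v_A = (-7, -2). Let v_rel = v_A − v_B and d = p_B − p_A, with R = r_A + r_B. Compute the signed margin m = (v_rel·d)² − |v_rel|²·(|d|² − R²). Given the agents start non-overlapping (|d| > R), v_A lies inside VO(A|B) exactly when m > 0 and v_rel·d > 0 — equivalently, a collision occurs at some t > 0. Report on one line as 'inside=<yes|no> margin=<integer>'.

d = (-17, 1),  |d|² = 290;  R = 5+2 = 7,  c = 290−7² = 241
v_rel = (-6, 3),  |v_rel|² = 45;  v_rel·d = (-6)·(-17) + (3)·(1) = 105
45·t² − 210·t + 241 = 0  ⇒  m = 105² − 45·241 = 180
m = 180 > 0,  v_rel·d = 105 > 0  ⇒  inside

inside=yes margin=180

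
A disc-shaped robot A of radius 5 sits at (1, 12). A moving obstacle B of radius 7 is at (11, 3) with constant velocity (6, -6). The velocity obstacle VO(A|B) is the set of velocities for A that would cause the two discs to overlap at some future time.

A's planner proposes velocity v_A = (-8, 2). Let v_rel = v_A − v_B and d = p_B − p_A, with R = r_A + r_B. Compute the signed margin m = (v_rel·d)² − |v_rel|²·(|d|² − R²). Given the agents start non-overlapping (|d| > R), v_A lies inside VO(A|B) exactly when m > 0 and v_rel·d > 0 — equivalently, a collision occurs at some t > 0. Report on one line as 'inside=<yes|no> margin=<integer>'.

d = (10, -9),  |d|² = 181;  R = 5+7 = 12,  c = 181−12² = 37
v_rel = (-14, 8),  |v_rel|² = 260;  v_rel·d = (-14)·(10) + (8)·(-9) = -212
260·t² + 424·t + 37 = 0  ⇒  m = (-212)² − 260·37 = 35324
m = 35324 > 0,  v_rel·d = -212 < 0  ⇒  outside

inside=no margin=35324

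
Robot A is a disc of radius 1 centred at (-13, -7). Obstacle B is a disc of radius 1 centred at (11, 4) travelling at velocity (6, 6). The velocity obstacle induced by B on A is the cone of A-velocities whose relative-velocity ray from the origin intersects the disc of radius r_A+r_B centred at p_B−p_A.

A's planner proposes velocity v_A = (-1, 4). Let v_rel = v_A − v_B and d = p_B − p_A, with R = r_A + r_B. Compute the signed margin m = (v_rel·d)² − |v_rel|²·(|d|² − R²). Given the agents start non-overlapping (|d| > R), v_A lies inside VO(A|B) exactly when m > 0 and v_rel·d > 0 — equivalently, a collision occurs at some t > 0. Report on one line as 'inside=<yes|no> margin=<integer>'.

d = (24, 11),  |d|² = 697;  R = 1+1 = 2,  c = 697−2² = 693
v_rel = (-7, -2),  |v_rel|² = 53;  v_rel·d = (-7)·(24) + (-2)·(11) = -190
53·t² + 380·t + 693 = 0  ⇒  m = (-190)² − 53·693 = -629
m = -629 < 0,  v_rel·d = -190 < 0  ⇒  outside

inside=no margin=-629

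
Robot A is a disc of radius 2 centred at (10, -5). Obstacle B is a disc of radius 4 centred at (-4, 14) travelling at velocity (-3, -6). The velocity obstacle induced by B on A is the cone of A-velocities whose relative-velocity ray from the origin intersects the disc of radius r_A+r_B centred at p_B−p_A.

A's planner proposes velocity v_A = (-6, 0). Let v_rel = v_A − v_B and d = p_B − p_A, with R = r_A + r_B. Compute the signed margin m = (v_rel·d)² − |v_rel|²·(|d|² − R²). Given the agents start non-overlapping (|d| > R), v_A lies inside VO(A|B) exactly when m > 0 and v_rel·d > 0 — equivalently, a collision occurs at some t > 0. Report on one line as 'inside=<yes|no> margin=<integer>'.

d = (-14, 19),  |d|² = 557;  R = 2+4 = 6,  c = 557−6² = 521
v_rel = (-3, 6),  |v_rel|² = 45;  v_rel·d = (-3)·(-14) + (6)·(19) = 156
45·t² − 312·t + 521 = 0  ⇒  m = 156² − 45·521 = 891
m = 891 > 0,  v_rel·d = 156 > 0  ⇒  inside

inside=yes margin=891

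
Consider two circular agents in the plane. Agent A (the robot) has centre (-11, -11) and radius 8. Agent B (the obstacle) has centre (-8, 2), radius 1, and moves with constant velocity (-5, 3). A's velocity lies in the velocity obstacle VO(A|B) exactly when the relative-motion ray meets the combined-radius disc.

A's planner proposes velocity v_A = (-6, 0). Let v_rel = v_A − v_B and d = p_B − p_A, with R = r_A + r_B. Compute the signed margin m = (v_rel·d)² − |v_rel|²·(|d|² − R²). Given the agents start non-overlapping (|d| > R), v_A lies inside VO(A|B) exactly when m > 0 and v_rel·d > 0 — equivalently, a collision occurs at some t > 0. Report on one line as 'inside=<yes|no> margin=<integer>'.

d = (3, 13),  |d|² = 178;  R = 8+1 = 9,  c = 178−9² = 97
v_rel = (-1, -3),  |v_rel|² = 10;  v_rel·d = (-1)·(3) + (-3)·(13) = -42
10·t² + 84·t + 97 = 0  ⇒  m = (-42)² − 10·97 = 794
m = 794 > 0,  v_rel·d = -42 < 0  ⇒  outside

inside=no margin=794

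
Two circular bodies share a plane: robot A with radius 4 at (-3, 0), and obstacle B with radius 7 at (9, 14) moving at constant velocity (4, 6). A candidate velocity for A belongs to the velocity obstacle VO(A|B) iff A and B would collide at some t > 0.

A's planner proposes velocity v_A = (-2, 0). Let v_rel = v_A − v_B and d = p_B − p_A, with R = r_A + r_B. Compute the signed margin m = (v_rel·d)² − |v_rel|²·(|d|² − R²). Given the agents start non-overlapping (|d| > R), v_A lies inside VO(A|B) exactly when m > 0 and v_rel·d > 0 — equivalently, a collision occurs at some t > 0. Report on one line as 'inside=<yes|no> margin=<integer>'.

d = (12, 14),  |d|² = 340;  R = 4+7 = 11,  c = 340−11² = 219
v_rel = (-6, -6),  |v_rel|² = 72;  v_rel·d = (-6)·(12) + (-6)·(14) = -156
72·t² + 312·t + 219 = 0  ⇒  m = (-156)² − 72·219 = 8568
m = 8568 > 0,  v_rel·d = -156 < 0  ⇒  outside

inside=no margin=8568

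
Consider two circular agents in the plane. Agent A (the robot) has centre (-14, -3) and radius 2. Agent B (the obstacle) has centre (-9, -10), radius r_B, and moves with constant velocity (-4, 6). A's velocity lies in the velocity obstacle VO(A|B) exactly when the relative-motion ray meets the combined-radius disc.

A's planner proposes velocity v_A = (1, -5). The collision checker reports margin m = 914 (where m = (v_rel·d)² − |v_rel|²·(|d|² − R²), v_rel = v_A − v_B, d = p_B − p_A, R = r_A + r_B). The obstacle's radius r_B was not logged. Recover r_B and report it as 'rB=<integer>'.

m = 914
d = (5, -7);  v_rel = (5, -11),  |v_rel|² = 146
v_rel×d = (5)·(-7) − (-11)·(5) = 20
since m = R²·146 − 20²:  R² = (400 + 914) / 146 = 9
R = √9 = 3  ⇒  r_B = 3 − 2 = 1

rB=1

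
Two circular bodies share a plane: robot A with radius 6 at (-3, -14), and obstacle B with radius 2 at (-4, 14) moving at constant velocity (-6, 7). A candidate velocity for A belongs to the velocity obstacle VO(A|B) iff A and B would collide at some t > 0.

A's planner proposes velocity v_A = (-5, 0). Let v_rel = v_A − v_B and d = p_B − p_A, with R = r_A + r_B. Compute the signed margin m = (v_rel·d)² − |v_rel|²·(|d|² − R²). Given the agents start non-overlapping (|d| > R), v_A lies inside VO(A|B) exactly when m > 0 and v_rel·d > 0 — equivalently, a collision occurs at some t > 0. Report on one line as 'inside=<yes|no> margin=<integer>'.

d = (-1, 28),  |d|² = 785;  R = 6+2 = 8,  c = 785−8² = 721
v_rel = (1, -7),  |v_rel|² = 50;  v_rel·d = (1)·(-1) + (-7)·(28) = -197
50·t² + 394·t + 721 = 0  ⇒  m = (-197)² − 50·721 = 2759
m = 2759 > 0,  v_rel·d = -197 < 0  ⇒  outside

inside=no margin=2759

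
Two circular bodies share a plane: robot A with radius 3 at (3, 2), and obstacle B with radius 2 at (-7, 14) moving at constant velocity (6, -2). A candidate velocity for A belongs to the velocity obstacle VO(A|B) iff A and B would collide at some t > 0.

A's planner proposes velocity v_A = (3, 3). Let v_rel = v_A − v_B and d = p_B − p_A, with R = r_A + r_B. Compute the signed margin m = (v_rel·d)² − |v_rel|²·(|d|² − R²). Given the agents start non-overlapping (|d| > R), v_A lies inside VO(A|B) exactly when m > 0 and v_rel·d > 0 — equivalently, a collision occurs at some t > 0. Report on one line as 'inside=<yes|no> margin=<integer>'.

d = (-10, 12),  |d|² = 244;  R = 3+2 = 5,  c = 244−5² = 219
v_rel = (-3, 5),  |v_rel|² = 34;  v_rel·d = (-3)·(-10) + (5)·(12) = 90
34·t² − 180·t + 219 = 0  ⇒  m = 90² − 34·219 = 654
m = 654 > 0,  v_rel·d = 90 > 0  ⇒  inside

inside=yes margin=654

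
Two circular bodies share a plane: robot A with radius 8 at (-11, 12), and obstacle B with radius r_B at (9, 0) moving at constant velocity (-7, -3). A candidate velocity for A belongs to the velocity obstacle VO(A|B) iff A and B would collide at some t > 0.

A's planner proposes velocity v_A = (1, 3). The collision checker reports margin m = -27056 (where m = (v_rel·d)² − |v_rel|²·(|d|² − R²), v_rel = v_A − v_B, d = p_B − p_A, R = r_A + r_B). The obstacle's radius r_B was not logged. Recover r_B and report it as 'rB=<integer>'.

m = -27056
d = (20, -12);  v_rel = (8, 6),  |v_rel|² = 100
v_rel×d = (8)·(-12) − (6)·(20) = -216
since m = R²·100 − (-216)²:  R² = (46656 + -27056) / 100 = 196
R = √196 = 14  ⇒  r_B = 14 − 8 = 6

rB=6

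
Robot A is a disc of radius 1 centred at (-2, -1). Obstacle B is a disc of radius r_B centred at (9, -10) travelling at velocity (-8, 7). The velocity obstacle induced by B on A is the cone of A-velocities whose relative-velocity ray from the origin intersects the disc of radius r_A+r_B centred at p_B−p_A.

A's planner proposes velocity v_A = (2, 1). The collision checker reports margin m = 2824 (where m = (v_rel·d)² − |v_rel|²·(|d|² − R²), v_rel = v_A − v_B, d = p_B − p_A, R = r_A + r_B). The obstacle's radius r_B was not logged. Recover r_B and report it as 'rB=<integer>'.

m = 2824
d = (11, -9);  v_rel = (10, -6),  |v_rel|² = 136
v_rel×d = (10)·(-9) − (-6)·(11) = -24
since m = R²·136 − (-24)²:  R² = (576 + 2824) / 136 = 25
R = √25 = 5  ⇒  r_B = 5 − 1 = 4

rB=4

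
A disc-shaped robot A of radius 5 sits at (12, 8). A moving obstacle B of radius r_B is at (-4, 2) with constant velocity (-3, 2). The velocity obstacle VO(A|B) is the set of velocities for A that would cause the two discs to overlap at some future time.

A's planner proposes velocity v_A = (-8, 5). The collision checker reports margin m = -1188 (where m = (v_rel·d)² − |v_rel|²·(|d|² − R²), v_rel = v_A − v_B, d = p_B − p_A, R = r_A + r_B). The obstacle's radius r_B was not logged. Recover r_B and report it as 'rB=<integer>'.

m = -1188
d = (-16, -6);  v_rel = (-5, 3),  |v_rel|² = 34
v_rel×d = (-5)·(-6) − (3)·(-16) = 78
since m = R²·34 − 78²:  R² = (6084 + -1188) / 34 = 144
R = √144 = 12  ⇒  r_B = 12 − 5 = 7

rB=7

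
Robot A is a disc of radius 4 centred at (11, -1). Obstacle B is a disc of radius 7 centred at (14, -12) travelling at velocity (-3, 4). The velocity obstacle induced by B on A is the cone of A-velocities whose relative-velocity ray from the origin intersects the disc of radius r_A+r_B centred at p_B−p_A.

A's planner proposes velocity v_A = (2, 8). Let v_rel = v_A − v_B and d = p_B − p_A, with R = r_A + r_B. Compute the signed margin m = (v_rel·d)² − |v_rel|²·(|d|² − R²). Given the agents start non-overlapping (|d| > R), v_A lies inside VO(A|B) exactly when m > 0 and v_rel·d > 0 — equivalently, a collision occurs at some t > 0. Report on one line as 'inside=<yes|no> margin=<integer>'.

d = (3, -11),  |d|² = 130;  R = 4+7 = 11,  c = 130−11² = 9
v_rel = (5, 4),  |v_rel|² = 41;  v_rel·d = (5)·(3) + (4)·(-11) = -29
41·t² + 58·t + 9 = 0  ⇒  m = (-29)² − 41·9 = 472
m = 472 > 0,  v_rel·d = -29 < 0  ⇒  outside

inside=no margin=472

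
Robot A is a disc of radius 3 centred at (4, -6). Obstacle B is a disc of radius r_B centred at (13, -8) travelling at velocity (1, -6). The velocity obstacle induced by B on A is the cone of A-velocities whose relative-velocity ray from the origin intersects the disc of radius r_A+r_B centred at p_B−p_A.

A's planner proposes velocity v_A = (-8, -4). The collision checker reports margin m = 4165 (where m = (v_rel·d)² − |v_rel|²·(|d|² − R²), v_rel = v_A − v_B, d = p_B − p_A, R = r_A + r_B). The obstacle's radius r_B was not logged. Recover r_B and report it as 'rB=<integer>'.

m = 4165
d = (9, -2);  v_rel = (-9, 2),  |v_rel|² = 85
v_rel×d = (-9)·(-2) − (2)·(9) = 0
since m = R²·85 − 0²:  R² = (0 + 4165) / 85 = 49
R = √49 = 7  ⇒  r_B = 7 − 3 = 4

rB=4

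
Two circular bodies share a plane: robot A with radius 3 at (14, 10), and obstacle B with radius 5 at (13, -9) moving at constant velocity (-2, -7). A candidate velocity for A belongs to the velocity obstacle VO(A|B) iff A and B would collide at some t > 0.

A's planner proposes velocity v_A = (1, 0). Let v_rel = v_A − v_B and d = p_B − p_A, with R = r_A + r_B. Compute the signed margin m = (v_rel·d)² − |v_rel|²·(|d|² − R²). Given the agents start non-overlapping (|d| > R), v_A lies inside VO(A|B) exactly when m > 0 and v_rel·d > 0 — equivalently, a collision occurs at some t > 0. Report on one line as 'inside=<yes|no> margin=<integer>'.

d = (-1, -19),  |d|² = 362;  R = 3+5 = 8,  c = 362−8² = 298
v_rel = (3, 7),  |v_rel|² = 58;  v_rel·d = (3)·(-1) + (7)·(-19) = -136
58·t² + 272·t + 298 = 0  ⇒  m = (-136)² − 58·298 = 1212
m = 1212 > 0,  v_rel·d = -136 < 0  ⇒  outside

inside=no margin=1212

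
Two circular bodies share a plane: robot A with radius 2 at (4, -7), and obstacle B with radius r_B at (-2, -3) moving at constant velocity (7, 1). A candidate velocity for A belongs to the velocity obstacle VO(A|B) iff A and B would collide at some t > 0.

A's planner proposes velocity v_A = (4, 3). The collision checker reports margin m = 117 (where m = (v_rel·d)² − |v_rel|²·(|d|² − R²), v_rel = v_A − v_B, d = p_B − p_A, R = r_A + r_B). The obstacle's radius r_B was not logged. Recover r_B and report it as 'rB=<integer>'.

m = 117
d = (-6, 4);  v_rel = (-3, 2),  |v_rel|² = 13
v_rel×d = (-3)·(4) − (2)·(-6) = 0
since m = R²·13 − 0²:  R² = (0 + 117) / 13 = 9
R = √9 = 3  ⇒  r_B = 3 − 2 = 1

rB=1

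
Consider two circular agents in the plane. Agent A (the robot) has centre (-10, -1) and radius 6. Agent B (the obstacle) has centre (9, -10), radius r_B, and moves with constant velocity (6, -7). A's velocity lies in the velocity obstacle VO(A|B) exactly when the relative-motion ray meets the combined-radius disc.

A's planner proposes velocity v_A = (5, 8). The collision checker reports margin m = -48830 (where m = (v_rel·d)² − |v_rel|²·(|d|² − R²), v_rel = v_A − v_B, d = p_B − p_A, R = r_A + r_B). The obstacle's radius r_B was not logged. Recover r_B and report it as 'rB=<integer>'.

m = -48830
d = (19, -9);  v_rel = (-1, 15),  |v_rel|² = 226
v_rel×d = (-1)·(-9) − (15)·(19) = -276
since m = R²·226 − (-276)²:  R² = (76176 + -48830) / 226 = 121
R = √121 = 11  ⇒  r_B = 11 − 6 = 5

rB=5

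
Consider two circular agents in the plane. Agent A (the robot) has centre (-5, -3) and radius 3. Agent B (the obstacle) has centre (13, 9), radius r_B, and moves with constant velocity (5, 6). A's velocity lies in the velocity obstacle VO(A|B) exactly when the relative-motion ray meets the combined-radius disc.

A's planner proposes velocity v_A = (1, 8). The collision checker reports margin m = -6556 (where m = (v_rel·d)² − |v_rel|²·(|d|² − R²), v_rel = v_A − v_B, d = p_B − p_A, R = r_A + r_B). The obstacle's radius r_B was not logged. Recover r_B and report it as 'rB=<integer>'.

m = -6556
d = (18, 12);  v_rel = (-4, 2),  |v_rel|² = 20
v_rel×d = (-4)·(12) − (2)·(18) = -84
since m = R²·20 − (-84)²:  R² = (7056 + -6556) / 20 = 25
R = √25 = 5  ⇒  r_B = 5 − 3 = 2

rB=2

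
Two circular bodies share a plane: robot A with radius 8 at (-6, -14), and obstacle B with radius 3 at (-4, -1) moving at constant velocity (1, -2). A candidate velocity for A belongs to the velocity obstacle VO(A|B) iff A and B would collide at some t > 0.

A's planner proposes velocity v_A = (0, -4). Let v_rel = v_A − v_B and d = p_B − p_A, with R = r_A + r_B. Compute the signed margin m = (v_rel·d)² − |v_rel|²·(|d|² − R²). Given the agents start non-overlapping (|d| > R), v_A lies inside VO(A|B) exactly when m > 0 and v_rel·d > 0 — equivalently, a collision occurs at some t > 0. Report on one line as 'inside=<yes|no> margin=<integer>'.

d = (2, 13),  |d|² = 173;  R = 8+3 = 11,  c = 173−11² = 52
v_rel = (-1, -2),  |v_rel|² = 5;  v_rel·d = (-1)·(2) + (-2)·(13) = -28
5·t² + 56·t + 52 = 0  ⇒  m = (-28)² − 5·52 = 524
m = 524 > 0,  v_rel·d = -28 < 0  ⇒  outside

inside=no margin=524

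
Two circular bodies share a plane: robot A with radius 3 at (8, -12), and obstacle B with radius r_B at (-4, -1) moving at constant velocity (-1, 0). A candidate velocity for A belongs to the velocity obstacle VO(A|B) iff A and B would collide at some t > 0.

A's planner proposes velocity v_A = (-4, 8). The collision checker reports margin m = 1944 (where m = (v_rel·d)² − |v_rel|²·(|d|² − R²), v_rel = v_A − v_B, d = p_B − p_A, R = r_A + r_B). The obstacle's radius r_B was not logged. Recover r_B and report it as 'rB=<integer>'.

m = 1944
d = (-12, 11);  v_rel = (-3, 8),  |v_rel|² = 73
v_rel×d = (-3)·(11) − (8)·(-12) = 63
since m = R²·73 − 63²:  R² = (3969 + 1944) / 73 = 81
R = √81 = 9  ⇒  r_B = 9 − 3 = 6

rB=6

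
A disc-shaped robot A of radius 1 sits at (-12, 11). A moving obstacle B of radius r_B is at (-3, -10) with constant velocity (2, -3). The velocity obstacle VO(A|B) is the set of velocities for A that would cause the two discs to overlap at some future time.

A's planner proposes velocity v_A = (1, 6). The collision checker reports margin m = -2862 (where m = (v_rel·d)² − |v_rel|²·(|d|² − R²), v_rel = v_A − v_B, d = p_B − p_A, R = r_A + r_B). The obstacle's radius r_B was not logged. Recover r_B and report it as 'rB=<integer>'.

m = -2862
d = (9, -21);  v_rel = (-1, 9),  |v_rel|² = 82
v_rel×d = (-1)·(-21) − (9)·(9) = -60
since m = R²·82 − (-60)²:  R² = (3600 + -2862) / 82 = 9
R = √9 = 3  ⇒  r_B = 3 − 1 = 2

rB=2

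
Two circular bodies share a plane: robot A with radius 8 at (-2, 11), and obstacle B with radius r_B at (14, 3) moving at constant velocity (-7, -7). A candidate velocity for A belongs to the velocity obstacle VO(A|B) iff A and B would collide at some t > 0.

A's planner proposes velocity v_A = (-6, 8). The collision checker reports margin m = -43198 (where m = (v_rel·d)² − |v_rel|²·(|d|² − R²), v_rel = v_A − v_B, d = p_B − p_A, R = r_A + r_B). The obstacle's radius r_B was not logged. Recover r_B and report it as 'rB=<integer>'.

m = -43198
d = (16, -8);  v_rel = (1, 15),  |v_rel|² = 226
v_rel×d = (1)·(-8) − (15)·(16) = -248
since m = R²·226 − (-248)²:  R² = (61504 + -43198) / 226 = 81
R = √81 = 9  ⇒  r_B = 9 − 8 = 1

rB=1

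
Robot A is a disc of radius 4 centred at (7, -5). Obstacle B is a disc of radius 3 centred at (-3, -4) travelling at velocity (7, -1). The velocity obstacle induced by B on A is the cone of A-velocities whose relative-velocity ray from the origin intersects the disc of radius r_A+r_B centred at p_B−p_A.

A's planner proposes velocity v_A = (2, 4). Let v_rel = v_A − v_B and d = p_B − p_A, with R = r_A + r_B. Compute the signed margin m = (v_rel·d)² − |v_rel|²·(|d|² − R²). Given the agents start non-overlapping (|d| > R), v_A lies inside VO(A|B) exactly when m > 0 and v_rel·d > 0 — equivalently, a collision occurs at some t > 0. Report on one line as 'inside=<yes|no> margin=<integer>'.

d = (-10, 1),  |d|² = 101;  R = 4+3 = 7,  c = 101−7² = 52
v_rel = (-5, 5),  |v_rel|² = 50;  v_rel·d = (-5)·(-10) + (5)·(1) = 55
50·t² − 110·t + 52 = 0  ⇒  m = 55² − 50·52 = 425
m = 425 > 0,  v_rel·d = 55 > 0  ⇒  inside

inside=yes margin=425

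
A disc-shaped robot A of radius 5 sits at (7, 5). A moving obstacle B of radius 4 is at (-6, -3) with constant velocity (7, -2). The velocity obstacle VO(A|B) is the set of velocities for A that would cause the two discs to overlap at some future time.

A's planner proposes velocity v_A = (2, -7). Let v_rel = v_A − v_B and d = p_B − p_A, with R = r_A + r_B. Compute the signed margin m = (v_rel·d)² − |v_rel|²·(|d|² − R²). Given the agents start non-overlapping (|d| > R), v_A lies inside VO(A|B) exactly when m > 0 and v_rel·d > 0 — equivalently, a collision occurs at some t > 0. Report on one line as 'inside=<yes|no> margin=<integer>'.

d = (-13, -8),  |d|² = 233;  R = 5+4 = 9,  c = 233−9² = 152
v_rel = (-5, -5),  |v_rel|² = 50;  v_rel·d = (-5)·(-13) + (-5)·(-8) = 105
50·t² − 210·t + 152 = 0  ⇒  m = 105² − 50·152 = 3425
m = 3425 > 0,  v_rel·d = 105 > 0  ⇒  inside

inside=yes margin=3425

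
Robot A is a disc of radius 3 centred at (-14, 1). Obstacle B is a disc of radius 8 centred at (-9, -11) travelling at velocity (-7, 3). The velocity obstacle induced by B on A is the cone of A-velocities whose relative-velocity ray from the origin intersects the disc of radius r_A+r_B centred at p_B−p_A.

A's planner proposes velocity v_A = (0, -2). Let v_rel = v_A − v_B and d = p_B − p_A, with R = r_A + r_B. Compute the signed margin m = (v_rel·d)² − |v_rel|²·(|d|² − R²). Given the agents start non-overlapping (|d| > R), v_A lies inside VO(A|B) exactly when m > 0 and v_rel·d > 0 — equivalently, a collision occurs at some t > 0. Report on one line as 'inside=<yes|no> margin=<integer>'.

d = (5, -12),  |d|² = 169;  R = 3+8 = 11,  c = 169−11² = 48
v_rel = (7, -5),  |v_rel|² = 74;  v_rel·d = (7)·(5) + (-5)·(-12) = 95
74·t² − 190·t + 48 = 0  ⇒  m = 95² − 74·48 = 5473
m = 5473 > 0,  v_rel·d = 95 > 0  ⇒  inside

inside=yes margin=5473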